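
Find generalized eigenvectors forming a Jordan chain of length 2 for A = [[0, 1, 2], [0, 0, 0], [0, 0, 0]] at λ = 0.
We seek v_1 ∈ ker(A^2) \ ker(A), then set v_{i+1} = A v_i.

One such chain is v_1 = [[2, 1, 0]]^T, v_2 = [[1, 0, 0]]^T. Check: A v_2 = [[0, 0, 0]]^T = 0.

v_1 = [[2, 1, 0]]^T, v_2 = [[1, 0, 0]]^T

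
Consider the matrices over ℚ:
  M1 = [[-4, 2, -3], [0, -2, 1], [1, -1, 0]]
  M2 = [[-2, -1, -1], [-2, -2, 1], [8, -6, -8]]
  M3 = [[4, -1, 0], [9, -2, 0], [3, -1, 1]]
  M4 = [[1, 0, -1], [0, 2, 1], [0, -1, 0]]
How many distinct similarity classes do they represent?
4 classes: {M1}, {M2}, {M3}, {M4}

Characteristic polynomials: χ_{M1} = (x + 2)^3, χ_{M2} = (x + 4)^3, χ_{M3} = (x - 1)^3, χ_{M4} = (x - 1)^3.

{M1}: invariant factors (x + 2)^3.

{M2}: invariant factors (x + 4)^3.

{M3}: invariant factors x - 1, (x - 1)^2.

{M4}: invariant factors (x - 1)^3.

Matrices are similar if and only if their invariant-factor lists agree; the partition into similarity classes is {M1}, {M2}, {M3}, {M4}.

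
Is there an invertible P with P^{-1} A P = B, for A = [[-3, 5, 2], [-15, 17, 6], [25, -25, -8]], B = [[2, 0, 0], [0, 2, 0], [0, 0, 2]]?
No.

Both have characteristic polynomial (x - 2)^3, but the minimal polynomial of A is (x - 2)^2 while the minimal polynomial of B is x - 2. The minimal polynomial is a similarity invariant, so A and B are not similar.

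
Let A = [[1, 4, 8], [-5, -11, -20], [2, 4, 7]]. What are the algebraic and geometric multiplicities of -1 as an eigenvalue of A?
The characteristic polynomial is (x + 1)^3, so the factor x + 1 appears with exponent 3: the algebraic multiplicity is 3.

rank(A + I) = 1, so the eigenspace has dimension 3 - 1 = 2: the geometric multiplicity is 2.

Since 2 < 3, A is not diagonalizable.

algebraic multiplicity 3, geometric multiplicity 2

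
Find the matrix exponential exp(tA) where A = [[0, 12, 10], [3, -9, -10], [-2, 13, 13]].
e^{tA} = [[(2*t*e^{5*t} + 1)*e^{-2*t}, 2*((t + 1)*e^{5*t} - 1)*e^{-2*t}, (2*e^{5*t} - 2)*e^{-2*t}], [((1 - 2*t)*e^{5*t} - 1)*e^{-2*t}, (-(2*t + 1)*e^{5*t} + 2)*e^{-2*t}, 2*(1 - e^{5*t})*e^{-2*t}], [((3*t - 1)*e^{5*t} + 1)*e^{-2*t}, ((3*t + 2)*e^{5*t} - 2)*e^{-2*t}, (3*e^{5*t} - 2)*e^{-2*t}]]

A has Jordan form J = [[-2, 0, 0], [0, 3, 1], [0, 0, 3]] with A = PJP^{-1}, so e^{tA} = P e^{tJ} P^{-1}.

For a Jordan block J_k(λ), e^{tJ_k(λ)} = e^{λt} · (I + tN + t^2 N^2/2! + ... + t^{k-1} N^{k-1}/(k-1)!) where N is the nilpotent superdiagonal part.

Assembling the blocks and conjugating back gives the entries of e^{tA} as shown above.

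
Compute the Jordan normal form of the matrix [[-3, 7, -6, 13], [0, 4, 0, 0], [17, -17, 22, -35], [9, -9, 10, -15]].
The characteristic polynomial is det(xI - A) = (x - 4)^3(x + 4), so the eigenvalues are -4 (algebraic multiplicity 1), 4 (algebraic multiplicity 3).

For λ = -4: algebraic multiplicity 1 gives one 1×1 block.

For λ = 4: rank(A - 4I) = 2, rank((A - 4I)^2) = 1. The eigenspace has dimension 4 - 2 = 2, so there are 2 Jordan blocks; the rank sequence gives block sizes [2, 1].

Assembling the blocks gives the Jordan form J above.

J = [[-4, 0, 0, 0], [0, 4, 1, 0], [0, 0, 4, 0], [0, 0, 0, 4]]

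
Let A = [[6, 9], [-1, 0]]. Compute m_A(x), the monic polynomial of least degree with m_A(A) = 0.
m_A(x) = (x - 3)^2

The characteristic polynomial factors as (x - 3)^2. The minimal polynomial is ∏(x - λ)^{k_λ} where k_λ is the size of the largest Jordan block at λ.

For λ = 3: rank(A - 3I) = 1, and the largest Jordan block has size 2 (the smallest k with rank((A - 3I)^k) = rank((A - 3I)^(k+1))).

So m_A(x) = (x - 3)^2.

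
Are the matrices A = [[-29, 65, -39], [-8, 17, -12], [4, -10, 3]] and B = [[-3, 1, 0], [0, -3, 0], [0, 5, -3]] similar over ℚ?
Two matrices over a field are similar if and only if they have the same invariant factors.

Both A and B have characteristic polynomial (x + 3)^3 and minimal polynomial (x + 3)^2. Computing further, both have invariant factors x + 3, (x + 3)^2. Hence A and B are similar.

Yes.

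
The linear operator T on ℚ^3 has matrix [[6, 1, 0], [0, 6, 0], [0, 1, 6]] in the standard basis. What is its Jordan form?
J = [[6, 1, 0], [0, 6, 0], [0, 0, 6]]

The characteristic polynomial is det(xI - A) = (x - 6)^3, so the eigenvalues are 6 (algebraic multiplicity 3).

For λ = 6: rank(A - 6I) = 1, rank((A - 6I)^2) = 0. The eigenspace has dimension 3 - 1 = 2, so there are 2 Jordan blocks; the rank sequence gives block sizes [2, 1].

Assembling the blocks gives the Jordan form J above.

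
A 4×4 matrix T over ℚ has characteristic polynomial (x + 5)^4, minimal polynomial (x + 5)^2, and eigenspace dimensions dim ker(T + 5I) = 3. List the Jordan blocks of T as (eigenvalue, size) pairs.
λ = -5: algebraic multiplicity 4 (exponent in χ_T), largest block size 2 (exponent in m_T), 3 blocks (geometric multiplicity). These force block sizes [2, 1, 1].

Jordan blocks: (-5, 2), (-5, 1), (-5, 1)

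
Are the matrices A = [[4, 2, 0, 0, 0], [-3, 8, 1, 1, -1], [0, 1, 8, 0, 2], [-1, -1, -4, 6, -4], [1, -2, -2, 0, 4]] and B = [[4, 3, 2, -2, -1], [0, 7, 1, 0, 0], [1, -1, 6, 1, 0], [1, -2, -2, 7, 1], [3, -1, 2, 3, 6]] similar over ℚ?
Yes.

Two matrices over a field are similar if and only if they have the same invariant factors.

Both A and B have characteristic polynomial (x - 6)^5 and minimal polynomial (x - 6)^3. Computing further, both have invariant factors (x - 6)^2, (x - 6)^3. Hence A and B are similar.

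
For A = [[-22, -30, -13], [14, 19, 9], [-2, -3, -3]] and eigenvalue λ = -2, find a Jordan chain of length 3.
We seek v_1 ∈ ker((A + 2I)^3) \ ker((A + 2I)^2), then set v_{i+1} = (A + 2I) v_i.

One such chain is v_1 = [[-11, 8, -1]]^T, v_2 = [[-7, 5, -1]]^T, v_3 = [[3, -2, 0]]^T. Check: (A + 2I) v_3 = [[0, 0, 0]]^T = 0.

v_1 = [[-11, 8, -1]]^T, v_2 = [[-7, 5, -1]]^T, v_3 = [[3, -2, 0]]^T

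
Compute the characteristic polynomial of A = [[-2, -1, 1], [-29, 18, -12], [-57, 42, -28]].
χ_A(x) = (x + 4)^3

xI - A = [[x + 2, 1, -1], [29, x - 18, 12], [57, -42, x + 28]].

Expanding det(xI - A) along the first row:
det(xI - A) = + (x + 2)·det([[x - 18, 12], [-42, x + 28]]) - (1)·det([[29, 12], [57, x + 28]]) + (-1)·det([[29, x - 18], [57, -42]]).

Evaluating gives χ_A(x) = x^3 + 12x^2 + 48x + 64 = (x + 4)^3.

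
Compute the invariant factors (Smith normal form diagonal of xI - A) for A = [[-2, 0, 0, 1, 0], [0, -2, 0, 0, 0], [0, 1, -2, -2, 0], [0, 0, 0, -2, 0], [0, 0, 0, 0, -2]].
The Jordan structure of A has elementary divisors (x + 2)^2, (x + 2)^2, (x + 2). Arranging the block sizes at each eigenvalue in decreasing order and taking row products gives the invariant factors.

Invariant factors (smallest first, each dividing the next): x + 2, (x + 2)^2, (x + 2)^2.

Check: the last factor (x + 2)^2 is the minimal polynomial, and the product (x + 2)^5 is the characteristic polynomial.

x + 2, (x + 2)^2, (x + 2)^2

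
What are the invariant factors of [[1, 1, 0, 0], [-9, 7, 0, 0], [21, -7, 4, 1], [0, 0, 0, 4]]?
The Jordan structure of A has elementary divisors (x - 4)^2, (x - 4)^2. Arranging the block sizes at each eigenvalue in decreasing order and taking row products gives the invariant factors.

Invariant factors (smallest first, each dividing the next): (x - 4)^2, (x - 4)^2.

Check: the last factor (x - 4)^2 is the minimal polynomial, and the product (x - 4)^4 is the characteristic polynomial.

(x - 4)^2, (x - 4)^2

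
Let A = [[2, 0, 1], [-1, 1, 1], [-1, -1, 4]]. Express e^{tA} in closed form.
A has Jordan form J = [[2, 1, 0], [0, 2, 0], [0, 0, 3]] with A = PJP^{-1}, so e^{tA} = P e^{tJ} P^{-1}.

For a Jordan block J_k(λ), e^{tJ_k(λ)} = e^{λt} · (I + tN + t^2 N^2/2! + ... + t^{k-1} N^{k-1}/(k-1)!) where N is the nilpotent superdiagonal part.

Assembling the blocks and conjugating back gives the entries of e^{tA} as shown above.

e^{tA} = [[(t - e^{t} + 2)*e^{2*t}, (t - e^{t} + 1)*e^{2*t}, (-t + 2*e^{t} - 2)*e^{2*t}], [-t*e^{2*t}, (1 - t)*e^{2*t}, t*e^{2*t}], [(1 - e^{t})*e^{2*t}, (1 - e^{t})*e^{2*t}, (2*e^{t} - 1)*e^{2*t}]]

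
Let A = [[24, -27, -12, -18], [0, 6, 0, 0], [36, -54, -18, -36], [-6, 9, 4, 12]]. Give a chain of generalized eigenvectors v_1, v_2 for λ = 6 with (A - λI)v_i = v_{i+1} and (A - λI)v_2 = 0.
We seek v_1 ∈ ker((A - 6I)^2) \ ker(A - 6I), then set v_{i+1} = (A - 6I) v_i.

One such chain is v_1 = [[2, 1, 1, 0]]^T, v_2 = [[-3, 0, -6, 1]]^T. Check: (A - 6I) v_2 = [[0, 0, 0, 0]]^T = 0.

v_1 = [[2, 1, 1, 0]]^T, v_2 = [[-3, 0, -6, 1]]^T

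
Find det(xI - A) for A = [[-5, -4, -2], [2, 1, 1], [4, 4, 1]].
xI - A = [[x + 5, 4, 2], [-2, x - 1, -1], [-4, -4, x - 1]].

Expanding det(xI - A) along the first row:
det(xI - A) = + (x + 5)·det([[x - 1, -1], [-4, x - 1]]) - (4)·det([[-2, -1], [-4, x - 1]]) + (2)·det([[-2, x - 1], [-4, -4]]).

Evaluating gives χ_A(x) = x^3 + 3x^2 + 3x + 1 = (x + 1)^3.

χ_A(x) = (x + 1)^3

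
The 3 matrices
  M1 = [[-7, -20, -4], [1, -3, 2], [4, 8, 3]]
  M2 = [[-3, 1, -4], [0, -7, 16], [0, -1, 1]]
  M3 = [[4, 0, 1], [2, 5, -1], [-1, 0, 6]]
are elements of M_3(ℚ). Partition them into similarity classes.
3 classes: {M1}, {M2}, {M3}

Characteristic polynomials: χ_{M1} = (x + 1)^2(x + 5), χ_{M2} = (x + 3)^3, χ_{M3} = (x - 5)^3.

{M1}: invariant factors (x + 1)^2(x + 5).

{M2}: invariant factors x + 3, (x + 3)^2.

{M3}: invariant factors (x - 5)^3.

Matrices are similar if and only if their invariant-factor lists agree; the partition into similarity classes is {M1}, {M2}, {M3}.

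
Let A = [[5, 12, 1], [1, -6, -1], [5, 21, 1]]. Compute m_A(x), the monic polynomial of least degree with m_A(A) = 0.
The characteristic polynomial factors as (x - 6)(x + 3)^2. The minimal polynomial is ∏(x - λ)^{k_λ} where k_λ is the size of the largest Jordan block at λ.

For λ = -3: rank(A + 3I) = 2, and the largest Jordan block has size 2 (the smallest k with rank((A + 3I)^k) = rank((A + 3I)^(k+1))).
For λ = 6: rank(A - 6I) = 2, and the largest Jordan block has size 1 (the smallest k with rank((A - 6I)^k) = rank((A - 6I)^(k+1))).

So m_A(x) = (x - 6)(x + 3)^2.

m_A(x) = (x - 6)(x + 3)^2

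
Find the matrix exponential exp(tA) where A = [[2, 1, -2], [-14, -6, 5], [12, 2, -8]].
e^{tA} = [[(-t^2 + 6*t + 1)*e^{-4*t}, t*e^{-4*t}, t*(t - 4)*e^{-4*t}/2], [2*t*(t - 7)*e^{-4*t}, (1 - 2*t)*e^{-4*t}, t*(5 - t)*e^{-4*t}], [2*t*(6 - t)*e^{-4*t}, 2*t*e^{-4*t}, (t^2 - 4*t + 1)*e^{-4*t}]]

A has Jordan form J = [[-4, 1, 0], [0, -4, 1], [0, 0, -4]] with A = PJP^{-1}, so e^{tA} = P e^{tJ} P^{-1}.

For a Jordan block J_k(λ), e^{tJ_k(λ)} = e^{λt} · (I + tN + t^2 N^2/2! + ... + t^{k-1} N^{k-1}/(k-1)!) where N is the nilpotent superdiagonal part.

Assembling the blocks and conjugating back gives the entries of e^{tA} as shown above.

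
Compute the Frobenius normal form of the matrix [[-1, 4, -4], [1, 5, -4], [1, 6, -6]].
The invariant factors of A (the non-unit diagonal entries of the Smith normal form of xI - A over ℚ[x]) are (x + 2)(x^2 - 5), each dividing the next. The characteristic polynomial is their product, (x + 2)(x^2 - 5).

The rational canonical form is the block-diagonal matrix of companion matrices C(f_i):
R = [[0, 0, 10], [1, 0, 5], [0, 1, -2]].

Note the characteristic polynomial does not split into linear factors over ℚ, so A has no Jordan form over ℚ; the rational canonical form exists over any field.

R = [[0, 0, 10], [1, 0, 5], [0, 1, -2]]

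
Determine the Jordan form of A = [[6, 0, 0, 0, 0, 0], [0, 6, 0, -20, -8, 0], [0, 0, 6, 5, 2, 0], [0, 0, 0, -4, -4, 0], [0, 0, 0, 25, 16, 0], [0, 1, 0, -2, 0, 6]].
J = [[6, 1, 0, 0, 0, 0], [0, 6, 0, 0, 0, 0], [0, 0, 6, 1, 0, 0], [0, 0, 0, 6, 0, 0], [0, 0, 0, 0, 6, 0], [0, 0, 0, 0, 0, 6]]

The characteristic polynomial is det(xI - A) = (x - 6)^6, so the eigenvalues are 6 (algebraic multiplicity 6).

For λ = 6: rank(A - 6I) = 2, rank((A - 6I)^2) = 0. The eigenspace has dimension 6 - 2 = 4, so there are 4 Jordan blocks; the rank sequence gives block sizes [2, 2, 1, 1].

Assembling the blocks gives the Jordan form J above.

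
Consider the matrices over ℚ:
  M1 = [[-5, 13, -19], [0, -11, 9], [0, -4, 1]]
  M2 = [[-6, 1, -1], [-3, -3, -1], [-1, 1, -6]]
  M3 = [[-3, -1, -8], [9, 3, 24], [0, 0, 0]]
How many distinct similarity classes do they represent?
Characteristic polynomials: χ_{M1} = (x + 5)^3, χ_{M2} = (x + 5)^3, χ_{M3} = x^3.

{M1, M2}: invariant factors (x + 5)^3.

{M3}: invariant factors x, x^2.

Matrices are similar if and only if their invariant-factor lists agree; the partition into similarity classes is {M1, M2}, {M3}.

2 classes: {M1, M2}, {M3}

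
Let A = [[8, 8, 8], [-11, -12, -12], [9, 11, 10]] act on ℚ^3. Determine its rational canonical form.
The invariant factors of A (the non-unit diagonal entries of the Smith normal form of xI - A over ℚ[x]) are (x - 2)^3, each dividing the next. The characteristic polynomial is their product, (x - 2)^3.

The rational canonical form is the block-diagonal matrix of companion matrices C(f_i):
R = [[0, 0, 8], [1, 0, -12], [0, 1, 6]].

R = [[0, 0, 8], [1, 0, -12], [0, 1, 6]]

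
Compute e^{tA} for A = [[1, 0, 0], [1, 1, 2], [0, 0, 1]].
A has Jordan form J = [[1, 1, 0], [0, 1, 0], [0, 0, 1]] with A = PJP^{-1}, so e^{tA} = P e^{tJ} P^{-1}.

For a Jordan block J_k(λ), e^{tJ_k(λ)} = e^{λt} · (I + tN + t^2 N^2/2! + ... + t^{k-1} N^{k-1}/(k-1)!) where N is the nilpotent superdiagonal part.

Assembling the blocks and conjugating back gives the entries of e^{tA} as shown above.

e^{tA} = [[e^{t}, 0, 0], [t*e^{t}, e^{t}, 2*t*e^{t}], [0, 0, e^{t}]]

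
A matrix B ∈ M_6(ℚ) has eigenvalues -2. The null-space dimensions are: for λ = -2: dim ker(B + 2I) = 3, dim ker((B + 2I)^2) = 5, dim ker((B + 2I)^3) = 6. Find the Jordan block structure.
Jordan blocks: (-2, 3), (-2, 2), (-2, 1)

λ = -2: successive nullity increments [3, 2, 1] count blocks of size ≥ k; block sizes are [3, 2, 1].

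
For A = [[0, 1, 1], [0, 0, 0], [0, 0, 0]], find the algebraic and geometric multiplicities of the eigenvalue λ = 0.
algebraic multiplicity 3, geometric multiplicity 2

The characteristic polynomial is x^3, so the factor x appears with exponent 3: the algebraic multiplicity is 3.

rank(A) = 1, so the eigenspace has dimension 3 - 1 = 2: the geometric multiplicity is 2.

Since 2 < 3, A is not diagonalizable.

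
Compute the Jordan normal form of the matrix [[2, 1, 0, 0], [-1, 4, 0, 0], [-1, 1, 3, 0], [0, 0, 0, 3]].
The characteristic polynomial is det(xI - A) = (x - 3)^4, so the eigenvalues are 3 (algebraic multiplicity 4).

For λ = 3: rank(A - 3I) = 1, rank((A - 3I)^2) = 0. The eigenspace has dimension 4 - 1 = 3, so there are 3 Jordan blocks; the rank sequence gives block sizes [2, 1, 1].

Assembling the blocks gives the Jordan form J above.

J = [[3, 1, 0, 0], [0, 3, 0, 0], [0, 0, 3, 0], [0, 0, 0, 3]]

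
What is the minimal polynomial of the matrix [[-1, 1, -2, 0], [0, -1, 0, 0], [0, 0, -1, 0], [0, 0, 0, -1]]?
m_A(x) = (x + 1)^2

The characteristic polynomial factors as (x + 1)^4. The minimal polynomial is ∏(x - λ)^{k_λ} where k_λ is the size of the largest Jordan block at λ.

For λ = -1: rank(A + I) = 1, and the largest Jordan block has size 2 (the smallest k with rank((A + I)^k) = rank((A + I)^(k+1))).

So m_A(x) = (x + 1)^2.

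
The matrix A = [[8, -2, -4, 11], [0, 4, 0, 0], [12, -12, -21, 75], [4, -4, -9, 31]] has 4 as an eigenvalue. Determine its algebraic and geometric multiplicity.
algebraic multiplicity 1, geometric multiplicity 1

The characteristic polynomial is (x - 6)^3(x - 4), so the factor x - 4 appears with exponent 1: the algebraic multiplicity is 1.

rank(A - 4I) = 3, so the eigenspace has dimension 4 - 3 = 1: the geometric multiplicity is 1.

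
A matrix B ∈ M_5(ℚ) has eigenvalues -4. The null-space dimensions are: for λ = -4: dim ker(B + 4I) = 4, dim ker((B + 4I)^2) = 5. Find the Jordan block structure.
λ = -4: successive nullity increments [4, 1] count blocks of size ≥ k; block sizes are [2, 1, 1, 1].

Jordan blocks: (-4, 2), (-4, 1), (-4, 1), (-4, 1)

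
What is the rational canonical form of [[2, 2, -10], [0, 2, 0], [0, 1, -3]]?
R = [[2, 0, 0], [0, 0, 6], [0, 1, -1]]

The invariant factors of A (the non-unit diagonal entries of the Smith normal form of xI - A over ℚ[x]) are x - 2, (x - 2)(x + 3), each dividing the next. The characteristic polynomial is their product, (x - 2)^2(x + 3).

The rational canonical form is the block-diagonal matrix of companion matrices C(f_i):
R = [[2, 0, 0], [0, 0, 6], [0, 1, -1]].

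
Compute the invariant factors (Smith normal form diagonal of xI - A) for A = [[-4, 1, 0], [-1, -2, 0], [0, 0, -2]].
The Jordan structure of A has elementary divisors (x + 3)^2, (x + 2). Arranging the block sizes at each eigenvalue in decreasing order and taking row products gives the invariant factors.

Invariant factors (smallest first, each dividing the next): (x + 2)(x + 3)^2.

Check: the last factor (x + 2)(x + 3)^2 is the minimal polynomial, and the product (x + 2)(x + 3)^2 is the characteristic polynomial.

(x + 2)(x + 3)^2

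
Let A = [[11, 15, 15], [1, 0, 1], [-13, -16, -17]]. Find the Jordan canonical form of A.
J = [[-4, 0, 0], [0, -1, 1], [0, 0, -1]]

The characteristic polynomial is det(xI - A) = (x + 1)^2(x + 4), so the eigenvalues are -4 (algebraic multiplicity 1), -1 (algebraic multiplicity 2).

For λ = -4: algebraic multiplicity 1 gives one 1×1 block.

For λ = -1: rank(A + I) = 2, rank((A + I)^2) = 1. The eigenspace has dimension 3 - 2 = 1, so there is 1 Jordan block; the rank sequence gives block sizes [2].

Assembling the blocks gives the Jordan form J above.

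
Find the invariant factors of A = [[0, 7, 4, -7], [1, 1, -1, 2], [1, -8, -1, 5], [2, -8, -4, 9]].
The Jordan structure of A has elementary divisors (x - 2)^3, (x - 3). Arranging the block sizes at each eigenvalue in decreasing order and taking row products gives the invariant factors.

Invariant factors (smallest first, each dividing the next): (x - 3)(x - 2)^3.

Check: the last factor (x - 3)(x - 2)^3 is the minimal polynomial, and the product (x - 3)(x - 2)^3 is the characteristic polynomial.

(x - 3)(x - 2)^3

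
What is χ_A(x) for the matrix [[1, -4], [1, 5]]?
xI - A = [[x - 1, 4], [-1, x - 5]].

Expanding det(xI - A) along the first row:
det(xI - A) = + (x - 1)·det([[x - 5]]) - (4)·det([[-1]]).

Evaluating gives χ_A(x) = x^2 - 6x + 9 = (x - 3)^2.

χ_A(x) = (x - 3)^2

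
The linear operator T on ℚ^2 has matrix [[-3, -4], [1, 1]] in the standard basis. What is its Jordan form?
J = [[-1, 1], [0, -1]]

The characteristic polynomial is det(xI - A) = (x + 1)^2, so the eigenvalues are -1 (algebraic multiplicity 2).

For λ = -1: rank(A + I) = 1, rank((A + I)^2) = 0. The eigenspace has dimension 2 - 1 = 1, so there is 1 Jordan block; the rank sequence gives block sizes [2].

Assembling the blocks gives the Jordan form J above.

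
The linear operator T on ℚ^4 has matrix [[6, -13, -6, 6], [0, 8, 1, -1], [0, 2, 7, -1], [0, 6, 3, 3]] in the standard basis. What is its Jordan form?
J = [[6, 1, 0, 0], [0, 6, 1, 0], [0, 0, 6, 0], [0, 0, 0, 6]]

The characteristic polynomial is det(xI - A) = (x - 6)^4, so the eigenvalues are 6 (algebraic multiplicity 4).

For λ = 6: rank(A - 6I) = 2, rank((A - 6I)^2) = 1, rank((A - 6I)^3) = 0. The eigenspace has dimension 4 - 2 = 2, so there are 2 Jordan blocks; the rank sequence gives block sizes [3, 1].

Assembling the blocks gives the Jordan form J above.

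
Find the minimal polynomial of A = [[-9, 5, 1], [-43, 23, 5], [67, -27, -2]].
The characteristic polynomial factors as (x - 4)^3. The minimal polynomial is ∏(x - λ)^{k_λ} where k_λ is the size of the largest Jordan block at λ.

For λ = 4: rank(A - 4I) = 2, and the largest Jordan block has size 3 (the smallest k with rank((A - 4I)^k) = rank((A - 4I)^(k+1))).

So m_A(x) = (x - 4)^3.

m_A(x) = (x - 4)^3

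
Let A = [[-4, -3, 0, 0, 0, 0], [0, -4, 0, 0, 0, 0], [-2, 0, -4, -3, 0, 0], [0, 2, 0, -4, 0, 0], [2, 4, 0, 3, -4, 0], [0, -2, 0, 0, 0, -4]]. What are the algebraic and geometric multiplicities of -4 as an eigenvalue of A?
The characteristic polynomial is (x + 4)^6, so the factor x + 4 appears with exponent 6: the algebraic multiplicity is 6.

rank(A + 4I) = 2, so the eigenspace has dimension 6 - 2 = 4: the geometric multiplicity is 4.

Since 4 < 6, A is not diagonalizable.

algebraic multiplicity 6, geometric multiplicity 4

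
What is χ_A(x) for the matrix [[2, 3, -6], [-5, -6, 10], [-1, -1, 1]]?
χ_A(x) = (x + 1)^3

xI - A = [[x - 2, -3, 6], [5, x + 6, -10], [1, 1, x - 1]].

Expanding det(xI - A) along the first row:
det(xI - A) = + (x - 2)·det([[x + 6, -10], [1, x - 1]]) - (-3)·det([[5, -10], [1, x - 1]]) + (6)·det([[5, x + 6], [1, 1]]).

Evaluating gives χ_A(x) = x^3 + 3x^2 + 3x + 1 = (x + 1)^3.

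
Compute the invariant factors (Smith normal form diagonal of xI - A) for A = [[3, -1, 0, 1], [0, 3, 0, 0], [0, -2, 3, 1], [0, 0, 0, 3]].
(x - 3)^2, (x - 3)^2

The Jordan structure of A has elementary divisors (x - 3)^2, (x - 3)^2. Arranging the block sizes at each eigenvalue in decreasing order and taking row products gives the invariant factors.

Invariant factors (smallest first, each dividing the next): (x - 3)^2, (x - 3)^2.

Check: the last factor (x - 3)^2 is the minimal polynomial, and the product (x - 3)^4 is the characteristic polynomial.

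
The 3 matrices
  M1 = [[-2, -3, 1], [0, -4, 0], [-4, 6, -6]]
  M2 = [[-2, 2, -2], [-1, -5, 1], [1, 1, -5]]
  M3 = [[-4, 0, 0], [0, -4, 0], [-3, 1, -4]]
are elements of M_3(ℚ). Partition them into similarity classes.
Characteristic polynomials: χ_{M1} = (x + 4)^3, χ_{M2} = (x + 4)^3, χ_{M3} = (x + 4)^3.

{M1, M2, M3}: invariant factors x + 4, (x + 4)^2.

Matrices are similar if and only if their invariant-factor lists agree; the partition into similarity classes is {M1, M2, M3}.

1 class: {M1, M2, M3}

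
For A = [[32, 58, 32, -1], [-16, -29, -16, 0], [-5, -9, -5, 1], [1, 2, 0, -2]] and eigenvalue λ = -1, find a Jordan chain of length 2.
v_1 = [[6, -3, -1, 0]]^T, v_2 = [[-8, 4, 1, 0]]^T

We seek v_1 ∈ ker((A + I)^2) \ ker(A + I), then set v_{i+1} = (A + I) v_i.

One such chain is v_1 = [[6, -3, -1, 0]]^T, v_2 = [[-8, 4, 1, 0]]^T. Check: (A + I) v_2 = [[0, 0, 0, 0]]^T = 0.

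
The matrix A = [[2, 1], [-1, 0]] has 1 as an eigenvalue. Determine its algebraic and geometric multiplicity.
The characteristic polynomial is (x - 1)^2, so the factor x - 1 appears with exponent 2: the algebraic multiplicity is 2.

rank(A - I) = 1, so the eigenspace has dimension 2 - 1 = 1: the geometric multiplicity is 1.

Since 1 < 2, A is not diagonalizable.

algebraic multiplicity 2, geometric multiplicity 1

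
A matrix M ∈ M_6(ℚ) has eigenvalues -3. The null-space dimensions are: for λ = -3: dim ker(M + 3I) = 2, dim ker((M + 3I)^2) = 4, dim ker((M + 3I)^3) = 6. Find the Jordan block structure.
λ = -3: successive nullity increments [2, 2, 2] count blocks of size ≥ k; block sizes are [3, 3].

Jordan blocks: (-3, 3), (-3, 3)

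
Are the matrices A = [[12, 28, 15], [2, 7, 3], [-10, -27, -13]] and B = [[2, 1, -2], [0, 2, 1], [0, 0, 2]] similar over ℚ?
Two matrices over a field are similar if and only if they have the same invariant factors.

Both A and B have characteristic polynomial (x - 2)^3 and minimal polynomial (x - 2)^3. Computing further, both have invariant factors (x - 2)^3. Hence A and B are similar.

Yes.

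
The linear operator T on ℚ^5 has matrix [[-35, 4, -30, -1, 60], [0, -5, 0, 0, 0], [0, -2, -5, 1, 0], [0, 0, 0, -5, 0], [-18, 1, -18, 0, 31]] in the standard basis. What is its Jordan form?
The characteristic polynomial is det(xI - A) = (x - 1)(x + 5)^4, so the eigenvalues are -5 (algebraic multiplicity 4), 1 (algebraic multiplicity 1).

For λ = -5: rank(A + 5I) = 3, rank((A + 5I)^2) = 1. The eigenspace has dimension 5 - 3 = 2, so there are 2 Jordan blocks; the rank sequence gives block sizes [2, 2].

For λ = 1: algebraic multiplicity 1 gives one 1×1 block.

Assembling the blocks gives the Jordan form J above.

J = [[-5, 1, 0, 0, 0], [0, -5, 0, 0, 0], [0, 0, -5, 1, 0], [0, 0, 0, -5, 0], [0, 0, 0, 0, 1]]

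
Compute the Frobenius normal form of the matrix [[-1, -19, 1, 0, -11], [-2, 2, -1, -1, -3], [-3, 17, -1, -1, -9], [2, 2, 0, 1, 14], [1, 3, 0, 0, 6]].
The invariant factors of A (the non-unit diagonal entries of the Smith normal form of xI - A over ℚ[x]) are (x - 3)(x - 2), (x - 3)(x - 2)(x + 3), each dividing the next. The characteristic polynomial is their product, (x - 3)^2(x - 2)^2(x + 3).

The rational canonical form is the block-diagonal matrix of companion matrices C(f_i):
R = [[0, -6, 0, 0, 0], [1, 5, 0, 0, 0], [0, 0, 0, 0, -18], [0, 0, 1, 0, 9], [0, 0, 0, 1, 2]].

R = [[0, -6, 0, 0, 0], [1, 5, 0, 0, 0], [0, 0, 0, 0, -18], [0, 0, 1, 0, 9], [0, 0, 0, 1, 2]]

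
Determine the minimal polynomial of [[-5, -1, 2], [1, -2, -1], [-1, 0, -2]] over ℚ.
The characteristic polynomial factors as (x + 3)^3. The minimal polynomial is ∏(x - λ)^{k_λ} where k_λ is the size of the largest Jordan block at λ.

For λ = -3: rank(A + 3I) = 2, and the largest Jordan block has size 3 (the smallest k with rank((A + 3I)^k) = rank((A + 3I)^(k+1))).

So m_A(x) = (x + 3)^3.

m_A(x) = (x + 3)^3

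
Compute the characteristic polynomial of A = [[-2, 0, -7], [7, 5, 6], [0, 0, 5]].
xI - A = [[x + 2, 0, 7], [-7, x - 5, -6], [0, 0, x - 5]].

Expanding det(xI - A) along the first row:
det(xI - A) = + (x + 2)·det([[x - 5, -6], [0, x - 5]]) - (0)·det([[-7, -6], [0, x - 5]]) + (7)·det([[-7, x - 5], [0, 0]]).

Evaluating gives χ_A(x) = x^3 - 8x^2 + 5x + 50 = (x - 5)^2(x + 2).

χ_A(x) = (x - 5)^2(x + 2)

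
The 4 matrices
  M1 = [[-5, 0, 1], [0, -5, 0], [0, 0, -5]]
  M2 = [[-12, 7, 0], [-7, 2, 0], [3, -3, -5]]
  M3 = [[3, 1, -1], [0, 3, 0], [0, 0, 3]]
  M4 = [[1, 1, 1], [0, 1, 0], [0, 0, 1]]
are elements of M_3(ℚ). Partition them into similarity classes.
3 classes: {M1, M2}, {M3}, {M4}

Characteristic polynomials: χ_{M1} = (x + 5)^3, χ_{M2} = (x + 5)^3, χ_{M3} = (x - 3)^3, χ_{M4} = (x - 1)^3.

{M1, M2}: invariant factors x + 5, (x + 5)^2.

{M3}: invariant factors x - 3, (x - 3)^2.

{M4}: invariant factors x - 1, (x - 1)^2.

Matrices are similar if and only if their invariant-factor lists agree; the partition into similarity classes is {M1, M2}, {M3}, {M4}.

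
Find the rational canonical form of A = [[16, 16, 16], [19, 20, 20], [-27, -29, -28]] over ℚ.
The invariant factors of A (the non-unit diagonal entries of the Smith normal form of xI - A over ℚ[x]) are (x - 4)(x - 2)^2, each dividing the next. The characteristic polynomial is their product, (x - 4)(x - 2)^2.

The rational canonical form is the block-diagonal matrix of companion matrices C(f_i):
R = [[0, 0, 16], [1, 0, -20], [0, 1, 8]].

R = [[0, 0, 16], [1, 0, -20], [0, 1, 8]]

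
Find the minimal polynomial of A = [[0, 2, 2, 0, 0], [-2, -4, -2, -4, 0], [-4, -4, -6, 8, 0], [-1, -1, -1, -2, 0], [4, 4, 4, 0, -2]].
m_A(x) = (x + 2)(x + 4)^2

The characteristic polynomial factors as (x + 2)^3(x + 4)^2. The minimal polynomial is ∏(x - λ)^{k_λ} where k_λ is the size of the largest Jordan block at λ.

For λ = -4: rank(A + 4I) = 4, and the largest Jordan block has size 2 (the smallest k with rank((A + 4I)^k) = rank((A + 4I)^(k+1))).
For λ = -2: rank(A + 2I) = 2, and the largest Jordan block has size 1 (the smallest k with rank((A + 2I)^k) = rank((A + 2I)^(k+1))).

So m_A(x) = (x + 2)(x + 4)^2.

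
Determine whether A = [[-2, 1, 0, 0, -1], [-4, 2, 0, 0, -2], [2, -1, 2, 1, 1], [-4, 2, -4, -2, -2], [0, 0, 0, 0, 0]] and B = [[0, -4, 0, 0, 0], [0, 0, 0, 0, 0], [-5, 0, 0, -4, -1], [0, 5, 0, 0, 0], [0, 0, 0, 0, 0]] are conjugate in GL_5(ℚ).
Yes.

Two matrices over a field are similar if and only if they have the same invariant factors.

Both A and B have characteristic polynomial x^5 and minimal polynomial x^2. Computing further, both have invariant factors x, x^2, x^2. Hence A and B are similar.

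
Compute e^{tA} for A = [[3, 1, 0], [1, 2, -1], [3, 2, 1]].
e^{tA} = [[(t^2 + t + 1)*e^{2*t}, t*(t + 2)*e^{2*t}/2, -t^2*e^{2*t}/2], [t*(1 - t)*e^{2*t}, (2 - t^2)*e^{2*t}/2, t*(t - 2)*e^{2*t}/2], [t*(t + 3)*e^{2*t}, t*(t + 4)*e^{2*t}/2, (-t^2/2 - t + 1)*e^{2*t}]]

A has Jordan form J = [[2, 1, 0], [0, 2, 1], [0, 0, 2]] with A = PJP^{-1}, so e^{tA} = P e^{tJ} P^{-1}.

For a Jordan block J_k(λ), e^{tJ_k(λ)} = e^{λt} · (I + tN + t^2 N^2/2! + ... + t^{k-1} N^{k-1}/(k-1)!) where N is the nilpotent superdiagonal part.

Assembling the blocks and conjugating back gives the entries of e^{tA} as shown above.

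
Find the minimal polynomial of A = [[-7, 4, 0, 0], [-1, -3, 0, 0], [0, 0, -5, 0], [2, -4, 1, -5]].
m_A(x) = (x + 5)^2

The characteristic polynomial factors as (x + 5)^4. The minimal polynomial is ∏(x - λ)^{k_λ} where k_λ is the size of the largest Jordan block at λ.

For λ = -5: rank(A + 5I) = 2, and the largest Jordan block has size 2 (the smallest k with rank((A + 5I)^k) = rank((A + 5I)^(k+1))).

So m_A(x) = (x + 5)^2.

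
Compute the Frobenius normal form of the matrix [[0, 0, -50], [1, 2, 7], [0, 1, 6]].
R = [[0, 0, -50], [1, 0, -5], [0, 1, 8]]

The invariant factors of A (the non-unit diagonal entries of the Smith normal form of xI - A over ℚ[x]) are (x - 5)^2(x + 2), each dividing the next. The characteristic polynomial is their product, (x - 5)^2(x + 2).

The rational canonical form is the block-diagonal matrix of companion matrices C(f_i):
R = [[0, 0, -50], [1, 0, -5], [0, 1, 8]].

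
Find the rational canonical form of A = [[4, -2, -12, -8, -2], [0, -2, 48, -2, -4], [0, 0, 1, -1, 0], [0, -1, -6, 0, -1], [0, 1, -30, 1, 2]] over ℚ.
The invariant factors of A (the non-unit diagonal entries of the Smith normal form of xI - A over ℚ[x]) are x - 4, (x - 4)(x + 1)(x^2 + 2x + 3), each dividing the next. The characteristic polynomial is their product, (x - 4)^2(x + 1)(x^2 + 2x + 3).

The rational canonical form is the block-diagonal matrix of companion matrices C(f_i):
R = [[4, 0, 0, 0, 0], [0, 0, 0, 0, 12], [0, 1, 0, 0, 17], [0, 0, 1, 0, 7], [0, 0, 0, 1, 1]].

Note the characteristic polynomial does not split into linear factors over ℚ, so A has no Jordan form over ℚ; the rational canonical form exists over any field.

R = [[4, 0, 0, 0, 0], [0, 0, 0, 0, 12], [0, 1, 0, 0, 17], [0, 0, 1, 0, 7], [0, 0, 0, 1, 1]]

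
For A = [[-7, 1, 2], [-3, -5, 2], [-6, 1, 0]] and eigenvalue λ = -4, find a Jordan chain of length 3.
v_1 = [[-1, 0, -1]]^T, v_2 = [[1, 1, 2]]^T, v_3 = [[2, 0, 3]]^T

We seek v_1 ∈ ker((A + 4I)^3) \ ker((A + 4I)^2), then set v_{i+1} = (A + 4I) v_i.

One such chain is v_1 = [[-1, 0, -1]]^T, v_2 = [[1, 1, 2]]^T, v_3 = [[2, 0, 3]]^T. Check: (A + 4I) v_3 = [[0, 0, 0]]^T = 0.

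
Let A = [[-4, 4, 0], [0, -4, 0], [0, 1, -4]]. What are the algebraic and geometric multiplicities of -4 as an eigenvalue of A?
The characteristic polynomial is (x + 4)^3, so the factor x + 4 appears with exponent 3: the algebraic multiplicity is 3.

rank(A + 4I) = 1, so the eigenspace has dimension 3 - 1 = 2: the geometric multiplicity is 2.

Since 2 < 3, A is not diagonalizable.

algebraic multiplicity 3, geometric multiplicity 2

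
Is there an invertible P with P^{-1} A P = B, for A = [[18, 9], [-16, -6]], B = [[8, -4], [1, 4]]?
Two matrices over a field are similar if and only if they have the same invariant factors.

Both A and B have characteristic polynomial (x - 6)^2 and minimal polynomial (x - 6)^2. Computing further, both have invariant factors (x - 6)^2. Hence A and B are similar.

Yes.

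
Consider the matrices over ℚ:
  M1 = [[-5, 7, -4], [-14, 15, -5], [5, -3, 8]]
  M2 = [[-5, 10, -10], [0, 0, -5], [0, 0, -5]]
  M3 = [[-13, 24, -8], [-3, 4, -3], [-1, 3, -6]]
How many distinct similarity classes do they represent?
Characteristic polynomials: χ_{M1} = (x - 6)^3, χ_{M2} = x(x + 5)^2, χ_{M3} = (x + 5)^3.

{M1}: invariant factors (x - 6)^3.

{M2}: invariant factors x + 5, x(x + 5).

{M3}: invariant factors x + 5, (x + 5)^2.

Matrices are similar if and only if their invariant-factor lists agree; the partition into similarity classes is {M1}, {M2}, {M3}.

3 classes: {M1}, {M2}, {M3}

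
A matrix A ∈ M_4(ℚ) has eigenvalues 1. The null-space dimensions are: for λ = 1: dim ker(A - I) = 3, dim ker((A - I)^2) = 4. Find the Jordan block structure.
Jordan blocks: (1, 2), (1, 1), (1, 1)

λ = 1: successive nullity increments [3, 1] count blocks of size ≥ k; block sizes are [2, 1, 1].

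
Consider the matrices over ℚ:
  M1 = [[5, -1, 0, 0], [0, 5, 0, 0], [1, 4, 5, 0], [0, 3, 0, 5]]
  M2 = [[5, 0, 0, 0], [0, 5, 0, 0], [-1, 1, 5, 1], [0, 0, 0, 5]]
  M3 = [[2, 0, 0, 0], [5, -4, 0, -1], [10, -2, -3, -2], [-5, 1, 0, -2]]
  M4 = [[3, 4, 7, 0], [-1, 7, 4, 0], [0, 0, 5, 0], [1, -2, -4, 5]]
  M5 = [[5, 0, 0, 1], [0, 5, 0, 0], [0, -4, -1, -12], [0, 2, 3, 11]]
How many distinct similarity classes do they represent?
Characteristic polynomials: χ_{M1} = (x - 5)^4, χ_{M2} = (x - 5)^4, χ_{M3} = (x - 2)(x + 3)^3, χ_{M4} = (x - 5)^4, χ_{M5} = (x - 5)^4.

{M1, M4, M5}: invariant factors x - 5, (x - 5)^3.

{M2}: invariant factors x - 5, x - 5, (x - 5)^2.

{M3}: invariant factors x + 3, (x - 2)(x + 3)^2.

Matrices are similar if and only if their invariant-factor lists agree; the partition into similarity classes is {M1, M4, M5}, {M2}, {M3}.

3 classes: {M1, M4, M5}, {M2}, {M3}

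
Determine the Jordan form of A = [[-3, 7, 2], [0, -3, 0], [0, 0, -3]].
The characteristic polynomial is det(xI - A) = (x + 3)^3, so the eigenvalues are -3 (algebraic multiplicity 3).

For λ = -3: rank(A + 3I) = 1, rank((A + 3I)^2) = 0. The eigenspace has dimension 3 - 1 = 2, so there are 2 Jordan blocks; the rank sequence gives block sizes [2, 1].

Assembling the blocks gives the Jordan form J above.

J = [[-3, 1, 0], [0, -3, 0], [0, 0, -3]]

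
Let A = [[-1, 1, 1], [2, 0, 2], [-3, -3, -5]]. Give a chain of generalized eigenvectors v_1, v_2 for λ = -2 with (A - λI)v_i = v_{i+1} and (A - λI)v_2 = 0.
We seek v_1 ∈ ker((A + 2I)^2) \ ker(A + 2I), then set v_{i+1} = (A + 2I) v_i.

One such chain is v_1 = [[0, 1, 0]]^T, v_2 = [[1, 2, -3]]^T. Check: (A + 2I) v_2 = [[0, 0, 0]]^T = 0.

v_1 = [[0, 1, 0]]^T, v_2 = [[1, 2, -3]]^T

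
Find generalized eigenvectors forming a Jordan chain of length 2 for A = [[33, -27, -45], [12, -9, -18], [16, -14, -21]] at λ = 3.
We seek v_1 ∈ ker((A - 3I)^2) \ ker(A - 3I), then set v_{i+1} = (A - 3I) v_i.

One such chain is v_1 = [[7, 1, 4]]^T, v_2 = [[3, 0, 2]]^T. Check: (A - 3I) v_2 = [[0, 0, 0]]^T = 0.

v_1 = [[7, 1, 4]]^T, v_2 = [[3, 0, 2]]^T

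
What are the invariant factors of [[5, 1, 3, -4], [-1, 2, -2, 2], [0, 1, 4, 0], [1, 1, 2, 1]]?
x - 3, (x - 3)^3

The Jordan structure of A has elementary divisors (x - 3)^3, (x - 3). Arranging the block sizes at each eigenvalue in decreasing order and taking row products gives the invariant factors.

Invariant factors (smallest first, each dividing the next): x - 3, (x - 3)^3.

Check: the last factor (x - 3)^3 is the minimal polynomial, and the product (x - 3)^4 is the characteristic polynomial.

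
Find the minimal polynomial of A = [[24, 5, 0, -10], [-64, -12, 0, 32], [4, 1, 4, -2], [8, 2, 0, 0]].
The characteristic polynomial factors as (x - 4)^4. The minimal polynomial is ∏(x - λ)^{k_λ} where k_λ is the size of the largest Jordan block at λ.

For λ = 4: rank(A - 4I) = 1, and the largest Jordan block has size 2 (the smallest k with rank((A - 4I)^k) = rank((A - 4I)^(k+1))).

So m_A(x) = (x - 4)^2.

m_A(x) = (x - 4)^2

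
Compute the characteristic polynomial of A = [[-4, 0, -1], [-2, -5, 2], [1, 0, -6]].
χ_A(x) = (x + 5)^3

xI - A = [[x + 4, 0, 1], [2, x + 5, -2], [-1, 0, x + 6]].

Expanding det(xI - A) along the first row:
det(xI - A) = + (x + 4)·det([[x + 5, -2], [0, x + 6]]) - (0)·det([[2, -2], [-1, x + 6]]) + (1)·det([[2, x + 5], [-1, 0]]).

Evaluating gives χ_A(x) = x^3 + 15x^2 + 75x + 125 = (x + 5)^3.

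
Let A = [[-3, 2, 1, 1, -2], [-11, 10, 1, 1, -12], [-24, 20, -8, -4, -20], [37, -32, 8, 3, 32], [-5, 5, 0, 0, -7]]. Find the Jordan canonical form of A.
The characteristic polynomial is det(xI - A) = (x - 3)(x + 2)^4, so the eigenvalues are -2 (algebraic multiplicity 4), 3 (algebraic multiplicity 1).

For λ = -2: rank(A + 2I) = 3, rank((A + 2I)^2) = 2, rank((A + 2I)^3) = 1. The eigenspace has dimension 5 - 3 = 2, so there are 2 Jordan blocks; the rank sequence gives block sizes [3, 1].

For λ = 3: algebraic multiplicity 1 gives one 1×1 block.

Assembling the blocks gives the Jordan form J above.

J = [[-2, 1, 0, 0, 0], [0, -2, 1, 0, 0], [0, 0, -2, 0, 0], [0, 0, 0, -2, 0], [0, 0, 0, 0, 3]]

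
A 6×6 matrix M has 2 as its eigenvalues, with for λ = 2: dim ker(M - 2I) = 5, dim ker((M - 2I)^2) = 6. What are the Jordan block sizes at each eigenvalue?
Jordan blocks: (2, 2), (2, 1), (2, 1), (2, 1), (2, 1)

λ = 2: successive nullity increments [5, 1] count blocks of size ≥ k; block sizes are [2, 1, 1, 1, 1].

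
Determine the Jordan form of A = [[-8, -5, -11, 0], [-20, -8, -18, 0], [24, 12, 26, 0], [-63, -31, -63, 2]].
The characteristic polynomial is det(xI - A) = (x - 6)(x - 2)^3, so the eigenvalues are 2 (algebraic multiplicity 3), 6 (algebraic multiplicity 1).

For λ = 2: rank(A - 2I) = 3, rank((A - 2I)^2) = 2, rank((A - 2I)^3) = 1. The eigenspace has dimension 4 - 3 = 1, so there is 1 Jordan block; the rank sequence gives block sizes [3].

For λ = 6: algebraic multiplicity 1 gives one 1×1 block.

Assembling the blocks gives the Jordan form J above.

J = [[2, 1, 0, 0], [0, 2, 1, 0], [0, 0, 2, 0], [0, 0, 0, 6]]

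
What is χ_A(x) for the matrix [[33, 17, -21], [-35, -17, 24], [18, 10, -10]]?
χ_A(x) = (x - 2)^3

xI - A = [[x - 33, -17, 21], [35, x + 17, -24], [-18, -10, x + 10]].

Expanding det(xI - A) along the first row:
det(xI - A) = + (x - 33)·det([[x + 17, -24], [-10, x + 10]]) - (-17)·det([[35, -24], [-18, x + 10]]) + (21)·det([[35, x + 17], [-18, -10]]).

Evaluating gives χ_A(x) = x^3 - 6x^2 + 12x - 8 = (x - 2)^3.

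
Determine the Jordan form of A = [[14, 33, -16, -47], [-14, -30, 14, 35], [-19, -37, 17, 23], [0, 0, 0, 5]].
J = [[-2, 1, 0, 0], [0, -2, 0, 0], [0, 0, 5, 0], [0, 0, 0, 5]]

The characteristic polynomial is det(xI - A) = (x - 5)^2(x + 2)^2, so the eigenvalues are -2 (algebraic multiplicity 2), 5 (algebraic multiplicity 2).

For λ = -2: rank(A + 2I) = 3, rank((A + 2I)^2) = 2. The eigenspace has dimension 4 - 3 = 1, so there is 1 Jordan block; the rank sequence gives block sizes [2].

For λ = 5: rank(A - 5I) = 2. The eigenspace has dimension 4 - 2 = 2, so there are 2 Jordan blocks; the rank sequence gives block sizes [1, 1].

Assembling the blocks gives the Jordan form J above.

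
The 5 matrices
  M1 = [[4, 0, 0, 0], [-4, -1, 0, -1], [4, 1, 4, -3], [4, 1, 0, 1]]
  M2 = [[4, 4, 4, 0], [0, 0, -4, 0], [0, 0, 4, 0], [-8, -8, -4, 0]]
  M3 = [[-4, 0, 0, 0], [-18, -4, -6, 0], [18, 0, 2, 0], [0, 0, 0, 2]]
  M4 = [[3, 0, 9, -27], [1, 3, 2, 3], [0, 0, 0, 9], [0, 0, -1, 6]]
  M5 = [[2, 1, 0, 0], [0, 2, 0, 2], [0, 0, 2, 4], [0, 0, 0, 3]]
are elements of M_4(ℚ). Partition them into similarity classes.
Characteristic polynomials: χ_{M1} = x^2(x - 4)^2, χ_{M2} = x^2(x - 4)^2, χ_{M3} = (x - 2)^2(x + 4)^2, χ_{M4} = (x - 3)^4, χ_{M5} = (x - 3)(x - 2)^3.

{M1}: invariant factors x - 4, x^2(x - 4).

{M2}: invariant factors x(x - 4), x(x - 4).

{M3}: invariant factors (x - 2)(x + 4), (x - 2)(x + 4).

{M4}: invariant factors (x - 3)^2, (x - 3)^2.

{M5}: invariant factors x - 2, (x - 3)(x - 2)^2.

Matrices are similar if and only if their invariant-factor lists agree; the partition into similarity classes is {M1}, {M2}, {M3}, {M4}, {M5}.

5 classes: {M1}, {M2}, {M3}, {M4}, {M5}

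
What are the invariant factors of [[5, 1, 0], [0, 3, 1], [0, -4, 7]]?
The Jordan structure of A has elementary divisors (x - 5)^3. Arranging the block sizes at each eigenvalue in decreasing order and taking row products gives the invariant factors.

Invariant factors (smallest first, each dividing the next): (x - 5)^3.

Check: the last factor (x - 5)^3 is the minimal polynomial, and the product (x - 5)^3 is the characteristic polynomial.

(x - 5)^3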